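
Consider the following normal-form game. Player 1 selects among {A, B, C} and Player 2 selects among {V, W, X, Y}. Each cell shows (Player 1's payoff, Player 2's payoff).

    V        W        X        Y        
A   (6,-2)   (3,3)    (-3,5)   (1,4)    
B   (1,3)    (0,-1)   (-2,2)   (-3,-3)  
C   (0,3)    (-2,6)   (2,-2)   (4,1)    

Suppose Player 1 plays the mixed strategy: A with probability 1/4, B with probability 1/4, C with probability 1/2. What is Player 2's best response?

Compute Player 2's expected payoff from each pure strategy against the given mix.
V: (1/4)·(-2) + (1/4)·3 + (1/2)·3 = 7/4
W: (1/4)·3 + (1/4)·(-1) + (1/2)·6 = 7/2
X: (1/4)·5 + (1/4)·2 + (1/2)·(-2) = 3/4
Y: (1/4)·4 + (1/4)·(-3) + (1/2)·1 = 3/4
Highest expected payoff is 7/2, from W.

W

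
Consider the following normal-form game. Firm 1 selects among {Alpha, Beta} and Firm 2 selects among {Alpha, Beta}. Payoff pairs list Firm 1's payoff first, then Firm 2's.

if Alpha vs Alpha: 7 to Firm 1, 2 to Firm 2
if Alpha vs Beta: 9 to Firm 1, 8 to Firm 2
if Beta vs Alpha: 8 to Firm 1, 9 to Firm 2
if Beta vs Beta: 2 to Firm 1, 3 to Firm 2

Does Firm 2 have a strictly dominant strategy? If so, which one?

Check whether one of Firm 2's strategies beats all alternatives regardless of what the opponent does.
Alpha is not dominant: against Alpha, Beta gives 8 > 2.
Beta is not dominant: against Beta, Alpha gives 9 > 3.
No single strategy is best against every opponent action.

No strictly dominant strategy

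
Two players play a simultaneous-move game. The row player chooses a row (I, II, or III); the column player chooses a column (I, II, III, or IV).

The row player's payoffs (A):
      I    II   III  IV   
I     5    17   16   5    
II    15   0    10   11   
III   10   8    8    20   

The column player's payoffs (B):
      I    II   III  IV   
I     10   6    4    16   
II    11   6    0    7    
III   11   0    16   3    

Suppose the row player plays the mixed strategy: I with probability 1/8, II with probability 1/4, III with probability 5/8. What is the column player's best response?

Compute the column player's expected payoff from each pure strategy against the given mix.
I: (1/8)·10 + (1/4)·11 + (5/8)·11 = 87/8
II: (1/8)·6 + (1/4)·6 + (5/8)·0 = 9/4
III: (1/8)·4 + (1/4)·0 + (5/8)·16 = 21/2
IV: (1/8)·16 + (1/4)·7 + (5/8)·3 = 45/8
Highest expected payoff is 87/8, from I.

I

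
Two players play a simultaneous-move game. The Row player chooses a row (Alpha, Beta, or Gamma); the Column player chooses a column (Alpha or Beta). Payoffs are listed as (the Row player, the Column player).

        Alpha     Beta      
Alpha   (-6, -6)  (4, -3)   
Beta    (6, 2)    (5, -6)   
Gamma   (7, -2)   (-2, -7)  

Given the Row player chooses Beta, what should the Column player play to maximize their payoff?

With the Row player fixed at Beta, the Column player's payoffs are: Alpha → 2, Beta → -6.
The maximum is 2, achieved by Alpha.

Alpha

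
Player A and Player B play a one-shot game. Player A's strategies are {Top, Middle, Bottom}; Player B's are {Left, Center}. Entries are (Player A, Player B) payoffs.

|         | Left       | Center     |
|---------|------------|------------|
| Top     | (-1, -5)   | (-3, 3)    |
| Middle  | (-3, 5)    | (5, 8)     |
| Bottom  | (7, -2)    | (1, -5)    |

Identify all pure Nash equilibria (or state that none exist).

Check mutual best responses: a cell is a NE iff neither player can gain by unilaterally deviating.
Player A's best responses — vs Left: Bottom (payoff 7); vs Center: Middle (payoff 5).
Player B's best responses — vs Top: Center (payoff 3); vs Middle: Center (payoff 8); vs Bottom: Left (payoff -2).
Mutual best responses occur at (Middle, Center) and (Bottom, Left); at each, neither player gains by switching.

(Middle, Center) and (Bottom, Left)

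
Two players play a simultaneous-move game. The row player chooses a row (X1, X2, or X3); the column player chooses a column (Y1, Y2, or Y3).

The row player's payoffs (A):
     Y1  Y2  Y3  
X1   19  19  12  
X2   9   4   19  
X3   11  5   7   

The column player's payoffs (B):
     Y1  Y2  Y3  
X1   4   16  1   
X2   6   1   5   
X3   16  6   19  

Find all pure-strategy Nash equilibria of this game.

Find each player's best response to every opponent strategy; NE are the intersections.
The row player's best responses — vs Y1: X1 (payoff 19); vs Y2: X1 (payoff 19); vs Y3: X2 (payoff 19).
The column player's best responses — vs X1: Y2 (payoff 16); vs X2: Y1 (payoff 6); vs X3: Y3 (payoff 19).
The only mutual best response is (X1, Y2); neither player gains by switching there.

(X1, Y2)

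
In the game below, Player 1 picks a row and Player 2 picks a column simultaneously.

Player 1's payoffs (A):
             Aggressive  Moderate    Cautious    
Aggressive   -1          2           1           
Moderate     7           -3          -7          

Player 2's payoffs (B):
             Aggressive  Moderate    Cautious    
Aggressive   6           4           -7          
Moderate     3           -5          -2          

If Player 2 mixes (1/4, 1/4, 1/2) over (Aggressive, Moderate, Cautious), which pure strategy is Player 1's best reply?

Player 1's best reply maximizes expected payoff against the mix.
Aggressive: (1/4)·(-1) + (1/4)·2 + (1/2)·1 = 3/4
Moderate: (1/4)·7 + (1/4)·(-3) + (1/2)·(-7) = -5/2
Highest expected payoff is 3/4, from Aggressive.

Aggressive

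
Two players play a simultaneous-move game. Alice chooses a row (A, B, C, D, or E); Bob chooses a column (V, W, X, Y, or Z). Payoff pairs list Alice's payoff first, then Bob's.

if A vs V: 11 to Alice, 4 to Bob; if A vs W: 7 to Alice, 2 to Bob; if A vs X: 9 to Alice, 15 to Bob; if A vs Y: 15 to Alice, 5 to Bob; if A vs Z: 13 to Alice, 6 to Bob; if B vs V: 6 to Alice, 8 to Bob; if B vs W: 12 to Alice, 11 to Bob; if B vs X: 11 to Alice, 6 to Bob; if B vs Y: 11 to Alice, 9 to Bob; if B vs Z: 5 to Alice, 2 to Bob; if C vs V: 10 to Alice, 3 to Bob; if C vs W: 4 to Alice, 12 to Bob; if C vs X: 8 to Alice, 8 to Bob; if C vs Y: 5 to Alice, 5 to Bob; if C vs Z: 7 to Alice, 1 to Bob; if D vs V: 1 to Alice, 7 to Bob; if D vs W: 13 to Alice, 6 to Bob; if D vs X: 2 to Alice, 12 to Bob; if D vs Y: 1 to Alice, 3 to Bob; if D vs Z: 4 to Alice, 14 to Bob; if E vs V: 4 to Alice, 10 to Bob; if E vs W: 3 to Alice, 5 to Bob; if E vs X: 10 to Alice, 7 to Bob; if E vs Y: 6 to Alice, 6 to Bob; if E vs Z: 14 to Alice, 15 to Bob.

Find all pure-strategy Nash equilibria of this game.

(E, Z)

Find each player's best response to every opponent strategy; NE are the intersections.
Alice's best responses — vs V: A (payoff 11); vs W: D (payoff 13); vs X: B (payoff 11); vs Y: A (payoff 15); vs Z: E (payoff 14).
Bob's best responses — vs A: X (payoff 15); vs B: W (payoff 11); vs C: W (payoff 12); vs D: Z (payoff 14); vs E: Z (payoff 15).
The only mutual best response is (E, Z); neither player gains by switching there.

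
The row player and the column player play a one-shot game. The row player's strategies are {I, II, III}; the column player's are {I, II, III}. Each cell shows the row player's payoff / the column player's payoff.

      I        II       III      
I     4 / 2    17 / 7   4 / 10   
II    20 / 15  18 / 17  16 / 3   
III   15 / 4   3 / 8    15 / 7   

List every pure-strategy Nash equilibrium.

(II, II)

A profile is a Nash equilibrium when each player is best-responding to the other.
The row player's best responses — vs I: II (payoff 20); vs II: II (payoff 18); vs III: II (payoff 16).
The column player's best responses — vs I: III (payoff 10); vs II: II (payoff 17); vs III: II (payoff 8).
The only mutual best response is (II, II); neither player gains by switching there.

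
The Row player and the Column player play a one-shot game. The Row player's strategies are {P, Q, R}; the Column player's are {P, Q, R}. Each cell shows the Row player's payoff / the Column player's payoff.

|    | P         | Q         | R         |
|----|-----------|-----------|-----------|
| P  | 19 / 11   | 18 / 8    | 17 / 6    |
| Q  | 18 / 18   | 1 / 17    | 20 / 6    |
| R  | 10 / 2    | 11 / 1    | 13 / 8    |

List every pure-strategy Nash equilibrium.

(P, P)

A profile is a Nash equilibrium when each player is best-responding to the other.
The Row player's best responses — vs P: P (payoff 19); vs Q: P (payoff 18); vs R: Q (payoff 20).
The Column player's best responses — vs P: P (payoff 11); vs Q: P (payoff 18); vs R: R (payoff 8).
The only mutual best response is (P, P); neither player gains by switching there.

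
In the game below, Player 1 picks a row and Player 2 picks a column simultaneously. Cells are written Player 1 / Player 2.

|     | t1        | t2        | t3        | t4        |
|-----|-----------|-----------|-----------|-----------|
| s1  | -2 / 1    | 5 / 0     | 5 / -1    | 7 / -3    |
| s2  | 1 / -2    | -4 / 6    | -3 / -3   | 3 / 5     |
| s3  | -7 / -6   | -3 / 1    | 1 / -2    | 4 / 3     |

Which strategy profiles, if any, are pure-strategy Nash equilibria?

Find each player's best response to every opponent strategy; NE are the intersections.
Player 1's best responses — vs t1: s2 (payoff 1); vs t2: s1 (payoff 5); vs t3: s1 (payoff 5); vs t4: s1 (payoff 7).
Player 2's best responses — vs s1: t1 (payoff 1); vs s2: t2 (payoff 6); vs s3: t4 (payoff 3).
No cell has both players best-responding. For instance, Player 1's best reply to t2 is s1, but against s1 Player 2 prefers t1 over t2.

No pure-strategy Nash equilibrium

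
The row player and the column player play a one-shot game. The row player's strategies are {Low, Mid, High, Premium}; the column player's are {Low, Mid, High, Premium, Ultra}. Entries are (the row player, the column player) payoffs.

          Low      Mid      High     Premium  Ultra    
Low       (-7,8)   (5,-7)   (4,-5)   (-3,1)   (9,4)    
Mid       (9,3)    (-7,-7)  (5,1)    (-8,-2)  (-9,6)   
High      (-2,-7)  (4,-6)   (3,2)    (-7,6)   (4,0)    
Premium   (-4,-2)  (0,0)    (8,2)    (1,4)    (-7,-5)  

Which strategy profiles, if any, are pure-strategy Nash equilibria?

(Premium, Premium)

A profile is a Nash equilibrium when each player is best-responding to the other.
The row player's best responses — vs Low: Mid (payoff 9); vs Mid: Low (payoff 5); vs High: Premium (payoff 8); vs Premium: Premium (payoff 1); vs Ultra: Low (payoff 9).
The column player's best responses — vs Low: Low (payoff 8); vs Mid: Ultra (payoff 6); vs High: Premium (payoff 6); vs Premium: Premium (payoff 4).
The only mutual best response is (Premium, Premium); neither player gains by switching there.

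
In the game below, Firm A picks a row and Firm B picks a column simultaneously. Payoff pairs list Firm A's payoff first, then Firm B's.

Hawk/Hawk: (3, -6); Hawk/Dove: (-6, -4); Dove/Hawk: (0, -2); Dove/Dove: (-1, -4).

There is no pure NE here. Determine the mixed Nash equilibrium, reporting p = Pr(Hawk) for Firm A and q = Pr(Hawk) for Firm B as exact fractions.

In a mixed NE each player is indifferent between their pure strategies, so the opponent's mix sets the indifference.
Firm B indifferent between Hawk and Dove: p·(-6) + (1−p)·(-2) = p·(-4) + (1−p)·(-4) ⟹ (-2) + (-4)p = (-4) + 0p ⟹ p = 1/2.
Firm A indifferent between Hawk and Dove: q·3 + (1−q)·(-6) = q·0 + (1−q)·(-1) ⟹ (-6) + 9q = (-1) + 1q ⟹ q = 5/8.

p = 1/2, q = 5/8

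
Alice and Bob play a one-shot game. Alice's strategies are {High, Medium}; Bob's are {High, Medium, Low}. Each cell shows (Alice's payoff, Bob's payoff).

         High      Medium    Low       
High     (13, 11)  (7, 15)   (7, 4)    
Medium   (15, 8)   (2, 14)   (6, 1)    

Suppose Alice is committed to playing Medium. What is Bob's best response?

Medium

With Alice fixed at Medium, Bob's payoffs are: High → 8, Medium → 14, Low → 1.
The maximum is 14, achieved by Medium.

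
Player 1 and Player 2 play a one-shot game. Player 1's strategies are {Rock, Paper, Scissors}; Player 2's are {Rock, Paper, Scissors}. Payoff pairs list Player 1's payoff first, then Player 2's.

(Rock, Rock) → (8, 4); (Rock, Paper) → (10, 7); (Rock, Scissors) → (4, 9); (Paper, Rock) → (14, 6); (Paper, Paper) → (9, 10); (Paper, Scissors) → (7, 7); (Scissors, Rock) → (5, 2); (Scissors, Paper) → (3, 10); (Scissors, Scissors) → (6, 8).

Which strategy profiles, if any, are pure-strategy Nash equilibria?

No pure-strategy Nash equilibrium

A profile is a Nash equilibrium when each player is best-responding to the other.
Player 1's best responses — vs Rock: Paper (payoff 14); vs Paper: Rock (payoff 10); vs Scissors: Paper (payoff 7).
Player 2's best responses — vs Rock: Scissors (payoff 9); vs Paper: Paper (payoff 10); vs Scissors: Paper (payoff 10).
No cell has both players best-responding. For instance, Player 1's best reply to Paper is Rock, but against Rock Player 2 prefers Scissors over Paper.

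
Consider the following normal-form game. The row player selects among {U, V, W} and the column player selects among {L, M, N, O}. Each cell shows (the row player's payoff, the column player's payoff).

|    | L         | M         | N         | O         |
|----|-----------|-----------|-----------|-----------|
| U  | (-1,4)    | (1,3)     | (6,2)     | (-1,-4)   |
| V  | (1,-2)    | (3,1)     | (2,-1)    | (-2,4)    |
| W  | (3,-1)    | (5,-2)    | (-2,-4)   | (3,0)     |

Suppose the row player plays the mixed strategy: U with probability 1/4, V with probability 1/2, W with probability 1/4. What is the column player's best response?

O

The column player's best reply maximizes expected payoff against the mix.
L: (1/4)·4 + (1/2)·(-2) + (1/4)·(-1) = -1/4
M: (1/4)·3 + (1/2)·1 + (1/4)·(-2) = 3/4
N: (1/4)·2 + (1/2)·(-1) + (1/4)·(-4) = -1
O: (1/4)·(-4) + (1/2)·4 + (1/4)·0 = 1
Highest expected payoff is 1, from O.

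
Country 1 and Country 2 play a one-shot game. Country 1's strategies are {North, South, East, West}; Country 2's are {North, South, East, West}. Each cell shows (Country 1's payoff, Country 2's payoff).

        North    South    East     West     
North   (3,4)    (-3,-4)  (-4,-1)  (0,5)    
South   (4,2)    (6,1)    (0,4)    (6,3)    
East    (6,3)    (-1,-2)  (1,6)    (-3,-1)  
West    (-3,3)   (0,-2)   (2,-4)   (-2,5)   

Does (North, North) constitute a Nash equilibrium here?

No

Holding Country 2 at North: Country 1 gets 3 from North but could get 6 by switching to East. Country 1 has a profitable deviation.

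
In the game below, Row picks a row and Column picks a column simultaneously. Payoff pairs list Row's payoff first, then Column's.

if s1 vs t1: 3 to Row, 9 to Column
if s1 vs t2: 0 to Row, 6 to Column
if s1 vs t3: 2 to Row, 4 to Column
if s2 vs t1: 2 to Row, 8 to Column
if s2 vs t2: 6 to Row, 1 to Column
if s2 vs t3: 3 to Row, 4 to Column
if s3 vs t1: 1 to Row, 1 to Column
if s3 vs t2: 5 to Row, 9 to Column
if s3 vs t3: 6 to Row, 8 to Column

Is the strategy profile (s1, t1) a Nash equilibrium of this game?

Holding Column at t1: Row gets 3 from s1, versus 2 from s2, 1 from s3. No profitable deviation for Row.
Holding Row at s1: Column gets 9 from t1, versus 6 from t2, 4 from t3. No profitable deviation for Column either.

Yes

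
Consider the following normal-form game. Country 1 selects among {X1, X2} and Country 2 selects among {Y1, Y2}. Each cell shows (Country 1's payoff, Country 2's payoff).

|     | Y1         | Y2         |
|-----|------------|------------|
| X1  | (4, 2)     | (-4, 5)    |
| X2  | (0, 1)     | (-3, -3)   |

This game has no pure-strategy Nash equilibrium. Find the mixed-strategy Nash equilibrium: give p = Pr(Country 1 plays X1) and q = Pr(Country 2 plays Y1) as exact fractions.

p = 4/7, q = 1/5

In a mixed NE each player is indifferent between their pure strategies, so the opponent's mix sets the indifference.
Country 2 indifferent between Y1 and Y2: p·2 + (1−p)·1 = p·5 + (1−p)·(-3) ⟹ 1 + 1p = (-3) + 8p ⟹ p = 4/7.
Country 1 indifferent between X1 and X2: q·4 + (1−q)·(-4) = q·0 + (1−q)·(-3) ⟹ (-4) + 8q = (-3) + 3q ⟹ q = 1/5.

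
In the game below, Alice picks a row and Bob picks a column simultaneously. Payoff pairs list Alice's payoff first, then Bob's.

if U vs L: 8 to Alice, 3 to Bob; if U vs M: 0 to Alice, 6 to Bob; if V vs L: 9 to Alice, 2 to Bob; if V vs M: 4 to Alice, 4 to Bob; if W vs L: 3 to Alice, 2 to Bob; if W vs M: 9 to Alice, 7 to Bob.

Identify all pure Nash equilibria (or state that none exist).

Find each player's best response to every opponent strategy; NE are the intersections.
Alice's best responses — vs L: V (payoff 9); vs M: W (payoff 9).
Bob's best responses — vs U: M (payoff 6); vs V: M (payoff 4); vs W: M (payoff 7).
The only mutual best response is (W, M); neither player gains by switching there.

(W, M)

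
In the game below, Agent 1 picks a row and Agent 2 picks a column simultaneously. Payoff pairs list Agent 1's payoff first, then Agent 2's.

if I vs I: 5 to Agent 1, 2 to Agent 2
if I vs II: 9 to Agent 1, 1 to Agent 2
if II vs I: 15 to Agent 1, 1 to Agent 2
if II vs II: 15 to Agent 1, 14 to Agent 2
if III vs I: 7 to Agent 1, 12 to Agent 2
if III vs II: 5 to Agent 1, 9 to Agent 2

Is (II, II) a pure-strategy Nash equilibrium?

Holding Agent 2 at II: Agent 1 gets 15 from II, versus 9 from I, 5 from III. No profitable deviation for Agent 1.
Holding Agent 1 at II: Agent 2 gets 14 from II, versus 1 from I. No profitable deviation for Agent 2 either.

Yes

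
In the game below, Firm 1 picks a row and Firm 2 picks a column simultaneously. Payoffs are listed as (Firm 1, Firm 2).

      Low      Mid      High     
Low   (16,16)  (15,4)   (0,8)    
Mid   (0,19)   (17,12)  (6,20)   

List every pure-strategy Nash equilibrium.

Find each player's best response to every opponent strategy; NE are the intersections.
Firm 1's best responses — vs Low: Low (payoff 16); vs Mid: Mid (payoff 17); vs High: Mid (payoff 6).
Firm 2's best responses — vs Low: Low (payoff 16); vs Mid: High (payoff 20).
Mutual best responses occur at (Low, Low) and (Mid, High); at each, neither player gains by switching.

(Low, Low) and (Mid, High)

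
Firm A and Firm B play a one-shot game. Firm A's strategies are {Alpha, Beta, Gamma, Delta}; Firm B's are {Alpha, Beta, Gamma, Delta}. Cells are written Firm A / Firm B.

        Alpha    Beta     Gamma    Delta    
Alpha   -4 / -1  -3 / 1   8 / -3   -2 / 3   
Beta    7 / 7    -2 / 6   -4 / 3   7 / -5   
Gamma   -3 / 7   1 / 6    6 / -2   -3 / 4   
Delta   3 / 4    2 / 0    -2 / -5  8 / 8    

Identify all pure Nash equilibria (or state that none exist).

A profile is a Nash equilibrium when each player is best-responding to the other.
Firm A's best responses — vs Alpha: Beta (payoff 7); vs Beta: Delta (payoff 2); vs Gamma: Alpha (payoff 8); vs Delta: Delta (payoff 8).
Firm B's best responses — vs Alpha: Delta (payoff 3); vs Beta: Alpha (payoff 7); vs Gamma: Alpha (payoff 7); vs Delta: Delta (payoff 8).
Mutual best responses occur at (Beta, Alpha) and (Delta, Delta); at each, neither player gains by switching.

(Beta, Alpha) and (Delta, Delta)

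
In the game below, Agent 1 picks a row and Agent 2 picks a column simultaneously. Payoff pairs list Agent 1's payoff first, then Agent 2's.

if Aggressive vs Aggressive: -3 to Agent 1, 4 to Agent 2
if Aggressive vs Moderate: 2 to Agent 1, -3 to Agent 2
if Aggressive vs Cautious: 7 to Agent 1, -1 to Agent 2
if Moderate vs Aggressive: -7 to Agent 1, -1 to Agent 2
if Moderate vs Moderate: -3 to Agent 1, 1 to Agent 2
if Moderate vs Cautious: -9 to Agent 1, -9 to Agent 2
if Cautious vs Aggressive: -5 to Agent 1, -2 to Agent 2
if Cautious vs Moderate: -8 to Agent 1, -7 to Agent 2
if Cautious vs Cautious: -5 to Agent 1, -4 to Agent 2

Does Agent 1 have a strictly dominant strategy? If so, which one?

Aggressive

Check whether one of Agent 1's strategies beats all alternatives regardless of what the opponent does.
Aggressive strictly dominates: vs Aggressive: -3 > each of {-7, -5}; vs Moderate: 2 > each of {-3, -8}; vs Cautious: 7 > each of {-9, -5}.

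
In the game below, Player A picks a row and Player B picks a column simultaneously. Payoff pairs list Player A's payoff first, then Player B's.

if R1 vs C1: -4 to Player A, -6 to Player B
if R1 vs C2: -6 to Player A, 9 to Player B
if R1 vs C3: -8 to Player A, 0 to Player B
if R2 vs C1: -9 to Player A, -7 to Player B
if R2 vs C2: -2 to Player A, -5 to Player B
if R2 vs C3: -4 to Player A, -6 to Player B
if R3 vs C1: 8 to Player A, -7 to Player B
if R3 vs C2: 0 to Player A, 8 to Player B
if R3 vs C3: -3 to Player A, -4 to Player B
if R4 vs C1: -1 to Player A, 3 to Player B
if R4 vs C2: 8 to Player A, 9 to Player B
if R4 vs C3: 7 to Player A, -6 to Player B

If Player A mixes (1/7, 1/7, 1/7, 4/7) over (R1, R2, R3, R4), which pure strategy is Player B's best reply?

C2

Player B's best reply maximizes expected payoff against the mix.
C1: (1/7)·(-6) + (1/7)·(-7) + (1/7)·(-7) + (4/7)·3 = -8/7
C2: (1/7)·9 + (1/7)·(-5) + (1/7)·8 + (4/7)·9 = 48/7
C3: (1/7)·0 + (1/7)·(-6) + (1/7)·(-4) + (4/7)·(-6) = -34/7
Highest expected payoff is 48/7, from C2.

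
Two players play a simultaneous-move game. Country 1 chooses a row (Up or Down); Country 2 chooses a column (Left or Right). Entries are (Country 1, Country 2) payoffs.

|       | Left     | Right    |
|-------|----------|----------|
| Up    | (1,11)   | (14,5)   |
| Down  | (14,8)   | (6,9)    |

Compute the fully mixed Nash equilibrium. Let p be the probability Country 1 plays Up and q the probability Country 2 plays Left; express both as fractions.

p = 1/7, q = 8/21

In a mixed NE each player is indifferent between their pure strategies, so the opponent's mix sets the indifference.
Country 2 indifferent between Left and Right: p·11 + (1−p)·8 = p·5 + (1−p)·9 ⟹ 8 + 3p = 9 + (-4)p ⟹ p = 1/7.
Country 1 indifferent between Up and Down: q·1 + (1−q)·14 = q·14 + (1−q)·6 ⟹ 14 + (-13)q = 6 + 8q ⟹ q = 8/21.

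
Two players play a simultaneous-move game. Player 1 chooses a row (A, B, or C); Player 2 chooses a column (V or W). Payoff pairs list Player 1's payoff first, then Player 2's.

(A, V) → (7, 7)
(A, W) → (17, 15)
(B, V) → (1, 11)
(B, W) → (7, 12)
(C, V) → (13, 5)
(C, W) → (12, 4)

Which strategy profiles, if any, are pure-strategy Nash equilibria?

(A, W) and (C, V)

Check mutual best responses: a cell is a NE iff neither player can gain by unilaterally deviating.
Player 1's best responses — vs V: C (payoff 13); vs W: A (payoff 17).
Player 2's best responses — vs A: W (payoff 15); vs B: W (payoff 12); vs C: V (payoff 5).
Mutual best responses occur at (A, W) and (C, V); at each, neither player gains by switching.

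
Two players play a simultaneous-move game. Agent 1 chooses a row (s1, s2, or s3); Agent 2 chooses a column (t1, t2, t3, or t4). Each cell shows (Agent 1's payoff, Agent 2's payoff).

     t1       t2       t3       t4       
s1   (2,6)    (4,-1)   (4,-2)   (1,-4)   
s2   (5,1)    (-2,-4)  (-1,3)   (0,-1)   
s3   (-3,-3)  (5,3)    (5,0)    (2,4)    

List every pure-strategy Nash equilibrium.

Find each player's best response to every opponent strategy; NE are the intersections.
Agent 1's best responses — vs t1: s2 (payoff 5); vs t2: s3 (payoff 5); vs t3: s3 (payoff 5); vs t4: s3 (payoff 2).
Agent 2's best responses — vs s1: t1 (payoff 6); vs s2: t3 (payoff 3); vs s3: t4 (payoff 4).
The only mutual best response is (s3, t4); neither player gains by switching there.

(s3, t4)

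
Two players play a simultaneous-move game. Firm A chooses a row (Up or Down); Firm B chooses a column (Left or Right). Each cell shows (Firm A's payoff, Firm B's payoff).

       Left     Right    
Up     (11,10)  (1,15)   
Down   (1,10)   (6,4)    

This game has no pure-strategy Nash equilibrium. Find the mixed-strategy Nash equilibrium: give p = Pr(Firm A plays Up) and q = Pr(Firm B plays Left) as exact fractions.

Each player's mixing probability is pinned down by making the *other* player indifferent.
Firm B indifferent between Left and Right: p·10 + (1−p)·10 = p·15 + (1−p)·4 ⟹ 10 + 0p = 4 + 11p ⟹ p = 6/11.
Firm A indifferent between Up and Down: q·11 + (1−q)·1 = q·1 + (1−q)·6 ⟹ 1 + 10q = 6 + (-5)q ⟹ q = 1/3.

p = 6/11, q = 1/3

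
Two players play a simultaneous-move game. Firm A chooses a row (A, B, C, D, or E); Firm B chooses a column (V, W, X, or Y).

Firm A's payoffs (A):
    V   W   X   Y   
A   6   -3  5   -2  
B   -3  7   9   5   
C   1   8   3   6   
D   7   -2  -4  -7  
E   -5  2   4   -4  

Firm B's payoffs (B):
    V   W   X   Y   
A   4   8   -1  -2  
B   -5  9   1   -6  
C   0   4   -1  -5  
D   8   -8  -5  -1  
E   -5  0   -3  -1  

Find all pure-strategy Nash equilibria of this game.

(C, W) and (D, V)

Check mutual best responses: a cell is a NE iff neither player can gain by unilaterally deviating.
Firm A's best responses — vs V: D (payoff 7); vs W: C (payoff 8); vs X: B (payoff 9); vs Y: C (payoff 6).
Firm B's best responses — vs A: W (payoff 8); vs B: W (payoff 9); vs C: W (payoff 4); vs D: V (payoff 8); vs E: W (payoff 0).
Mutual best responses occur at (C, W) and (D, V); at each, neither player gains by switching.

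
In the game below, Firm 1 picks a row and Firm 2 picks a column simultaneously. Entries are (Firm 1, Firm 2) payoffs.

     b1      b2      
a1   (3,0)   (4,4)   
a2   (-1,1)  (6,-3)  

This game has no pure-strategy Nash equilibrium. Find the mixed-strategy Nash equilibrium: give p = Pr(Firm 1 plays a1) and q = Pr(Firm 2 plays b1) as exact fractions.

p = 1/2, q = 1/3

Each player's mixing probability is pinned down by making the *other* player indifferent.
Firm 2 indifferent between b1 and b2: p·0 + (1−p)·1 = p·4 + (1−p)·(-3) ⟹ 1 + (-1)p = (-3) + 7p ⟹ p = 1/2.
Firm 1 indifferent between a1 and a2: q·3 + (1−q)·4 = q·(-1) + (1−q)·6 ⟹ 4 + (-1)q = 6 + (-7)q ⟹ q = 1/3.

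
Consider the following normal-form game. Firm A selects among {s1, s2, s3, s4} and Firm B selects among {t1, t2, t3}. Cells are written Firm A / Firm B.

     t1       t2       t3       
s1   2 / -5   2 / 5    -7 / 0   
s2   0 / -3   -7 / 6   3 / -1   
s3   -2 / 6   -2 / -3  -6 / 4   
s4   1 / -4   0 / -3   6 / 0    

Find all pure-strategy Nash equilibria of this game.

(s1, t2) and (s4, t3)

A profile is a Nash equilibrium when each player is best-responding to the other.
Firm A's best responses — vs t1: s1 (payoff 2); vs t2: s1 (payoff 2); vs t3: s4 (payoff 6).
Firm B's best responses — vs s1: t2 (payoff 5); vs s2: t2 (payoff 6); vs s3: t1 (payoff 6); vs s4: t3 (payoff 0).
Mutual best responses occur at (s1, t2) and (s4, t3); at each, neither player gains by switching.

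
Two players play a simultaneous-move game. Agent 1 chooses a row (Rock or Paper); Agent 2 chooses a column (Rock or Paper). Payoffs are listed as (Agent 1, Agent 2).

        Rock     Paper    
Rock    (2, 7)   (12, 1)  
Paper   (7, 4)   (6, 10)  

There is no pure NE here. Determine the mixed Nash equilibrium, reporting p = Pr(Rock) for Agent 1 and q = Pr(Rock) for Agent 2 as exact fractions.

p = 1/2, q = 6/11

In a mixed NE each player is indifferent between their pure strategies, so the opponent's mix sets the indifference.
Agent 2 indifferent between Rock and Paper: p·7 + (1−p)·4 = p·1 + (1−p)·10 ⟹ 4 + 3p = 10 + (-9)p ⟹ p = 1/2.
Agent 1 indifferent between Rock and Paper: q·2 + (1−q)·12 = q·7 + (1−q)·6 ⟹ 12 + (-10)q = 6 + 1q ⟹ q = 6/11.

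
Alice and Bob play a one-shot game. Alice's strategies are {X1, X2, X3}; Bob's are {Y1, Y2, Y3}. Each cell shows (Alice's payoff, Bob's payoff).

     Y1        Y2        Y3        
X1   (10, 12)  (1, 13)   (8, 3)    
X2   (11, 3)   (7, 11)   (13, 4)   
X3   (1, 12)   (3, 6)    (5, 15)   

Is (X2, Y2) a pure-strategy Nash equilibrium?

Yes

Holding Bob at Y2: Alice gets 7 from X2, versus 1 from X1, 3 from X3. No profitable deviation for Alice.
Holding Alice at X2: Bob gets 11 from Y2, versus 3 from Y1, 4 from Y3. No profitable deviation for Bob either.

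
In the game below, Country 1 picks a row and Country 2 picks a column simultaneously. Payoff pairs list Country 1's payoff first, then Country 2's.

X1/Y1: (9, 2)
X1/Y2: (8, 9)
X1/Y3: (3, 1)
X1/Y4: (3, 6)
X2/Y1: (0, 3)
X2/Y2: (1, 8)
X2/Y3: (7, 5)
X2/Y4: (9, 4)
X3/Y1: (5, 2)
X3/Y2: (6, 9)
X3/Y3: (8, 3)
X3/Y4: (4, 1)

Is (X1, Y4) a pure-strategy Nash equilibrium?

Holding Country 2 at Y4: Country 1 gets 3 from X1 but could get 9 by switching to X2. Country 1 has a profitable deviation.

No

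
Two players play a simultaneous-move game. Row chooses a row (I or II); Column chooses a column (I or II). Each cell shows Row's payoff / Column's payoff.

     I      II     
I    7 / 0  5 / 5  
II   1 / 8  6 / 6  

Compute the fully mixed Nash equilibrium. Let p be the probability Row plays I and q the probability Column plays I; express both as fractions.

p = 2/7, q = 1/7

Each player's mixing probability is pinned down by making the *other* player indifferent.
Column indifferent between I and II: p·0 + (1−p)·8 = p·5 + (1−p)·6 ⟹ 8 + (-8)p = 6 + (-1)p ⟹ p = 2/7.
Row indifferent between I and II: q·7 + (1−q)·5 = q·1 + (1−q)·6 ⟹ 5 + 2q = 6 + (-5)q ⟹ q = 1/7.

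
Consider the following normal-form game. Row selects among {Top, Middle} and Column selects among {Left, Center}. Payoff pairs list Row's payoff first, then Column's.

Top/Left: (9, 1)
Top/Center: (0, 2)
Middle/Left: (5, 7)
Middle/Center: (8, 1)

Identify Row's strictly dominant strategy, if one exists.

Check whether one of Row's strategies beats all alternatives regardless of what the opponent does.
Top is not dominant: against Center, Middle gives 8 > 0.
Middle is not dominant: against Left, Top gives 9 > 5.
No single strategy is best against every opponent action.

No strictly dominant strategy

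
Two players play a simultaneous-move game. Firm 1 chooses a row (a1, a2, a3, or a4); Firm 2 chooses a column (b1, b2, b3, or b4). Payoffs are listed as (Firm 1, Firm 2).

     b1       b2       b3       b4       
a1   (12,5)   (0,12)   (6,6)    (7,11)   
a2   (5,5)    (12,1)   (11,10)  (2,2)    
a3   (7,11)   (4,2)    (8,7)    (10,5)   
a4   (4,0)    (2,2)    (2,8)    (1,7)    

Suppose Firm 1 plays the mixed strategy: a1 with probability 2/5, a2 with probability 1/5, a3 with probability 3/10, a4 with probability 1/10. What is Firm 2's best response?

b3

Firm 2's best reply maximizes expected payoff against the mix.
b1: (2/5)·5 + (1/5)·5 + (3/10)·11 + (1/10)·0 = 63/10
b2: (2/5)·12 + (1/5)·1 + (3/10)·2 + (1/10)·2 = 29/5
b3: (2/5)·6 + (1/5)·10 + (3/10)·7 + (1/10)·8 = 73/10
b4: (2/5)·11 + (1/5)·2 + (3/10)·5 + (1/10)·7 = 7
Highest expected payoff is 73/10, from b3.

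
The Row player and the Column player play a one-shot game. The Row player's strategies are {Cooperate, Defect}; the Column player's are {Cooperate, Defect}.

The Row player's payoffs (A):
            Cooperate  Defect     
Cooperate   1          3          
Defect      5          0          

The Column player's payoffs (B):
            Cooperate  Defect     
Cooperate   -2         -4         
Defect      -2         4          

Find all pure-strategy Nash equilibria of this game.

None

Check mutual best responses: a cell is a NE iff neither player can gain by unilaterally deviating.
The Row player's best responses — vs Cooperate: Defect (payoff 5); vs Defect: Cooperate (payoff 3).
The Column player's best responses — vs Cooperate: Cooperate (payoff -2); vs Defect: Defect (payoff 4).
No cell has both players best-responding. For instance, the Row player's best reply to Cooperate is Defect, but against Defect the Column player prefers Defect over Cooperate.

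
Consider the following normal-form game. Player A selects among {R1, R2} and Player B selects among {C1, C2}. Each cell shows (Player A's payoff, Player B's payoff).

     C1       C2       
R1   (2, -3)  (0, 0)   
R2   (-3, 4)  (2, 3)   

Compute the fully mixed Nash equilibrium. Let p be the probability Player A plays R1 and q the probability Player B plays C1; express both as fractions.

Each player's mixing probability is pinned down by making the *other* player indifferent.
Player B indifferent between C1 and C2: p·(-3) + (1−p)·4 = p·0 + (1−p)·3 ⟹ 4 + (-7)p = 3 + (-3)p ⟹ p = 1/4.
Player A indifferent between R1 and R2: q·2 + (1−q)·0 = q·(-3) + (1−q)·2 ⟹ 0 + 2q = 2 + (-5)q ⟹ q = 2/7.

p = 1/4, q = 2/7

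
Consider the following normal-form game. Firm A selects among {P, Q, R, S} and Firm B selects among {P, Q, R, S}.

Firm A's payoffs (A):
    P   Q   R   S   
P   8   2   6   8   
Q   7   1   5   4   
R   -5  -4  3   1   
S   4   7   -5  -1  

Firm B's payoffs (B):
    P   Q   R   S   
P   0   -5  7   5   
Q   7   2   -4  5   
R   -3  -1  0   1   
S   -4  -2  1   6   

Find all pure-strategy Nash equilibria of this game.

(P, R)

A profile is a Nash equilibrium when each player is best-responding to the other.
Firm A's best responses — vs P: P (payoff 8); vs Q: S (payoff 7); vs R: P (payoff 6); vs S: P (payoff 8).
Firm B's best responses — vs P: R (payoff 7); vs Q: P (payoff 7); vs R: S (payoff 1); vs S: S (payoff 6).
The only mutual best response is (P, R); neither player gains by switching there.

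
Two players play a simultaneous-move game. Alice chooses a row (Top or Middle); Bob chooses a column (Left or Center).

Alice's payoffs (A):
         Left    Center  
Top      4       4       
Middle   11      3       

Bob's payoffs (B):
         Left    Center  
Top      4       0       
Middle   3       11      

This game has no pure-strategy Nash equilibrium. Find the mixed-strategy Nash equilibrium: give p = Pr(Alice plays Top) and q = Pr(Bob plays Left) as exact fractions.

Each player's mixing probability is pinned down by making the *other* player indifferent.
Bob indifferent between Left and Center: p·4 + (1−p)·3 = p·0 + (1−p)·11 ⟹ 3 + 1p = 11 + (-11)p ⟹ p = 2/3.
Alice indifferent between Top and Middle: q·4 + (1−q)·4 = q·11 + (1−q)·3 ⟹ 4 + 0q = 3 + 8q ⟹ q = 1/8.

p = 2/3, q = 1/8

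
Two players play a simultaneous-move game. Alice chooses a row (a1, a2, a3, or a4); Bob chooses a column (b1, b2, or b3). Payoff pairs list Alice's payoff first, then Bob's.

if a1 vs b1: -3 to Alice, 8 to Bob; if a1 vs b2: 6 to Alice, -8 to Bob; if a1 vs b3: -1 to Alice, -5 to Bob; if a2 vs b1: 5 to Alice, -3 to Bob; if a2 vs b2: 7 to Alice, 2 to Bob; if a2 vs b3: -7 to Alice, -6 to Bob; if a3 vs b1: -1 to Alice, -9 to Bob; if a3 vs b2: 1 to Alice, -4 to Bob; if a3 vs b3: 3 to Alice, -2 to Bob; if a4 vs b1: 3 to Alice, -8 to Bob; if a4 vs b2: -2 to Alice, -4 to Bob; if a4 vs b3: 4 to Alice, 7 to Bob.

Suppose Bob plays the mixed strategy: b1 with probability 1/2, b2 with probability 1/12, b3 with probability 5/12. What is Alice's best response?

Alice's best reply maximizes expected payoff against the mix.
a1: (1/2)·(-3) + (1/12)·6 + (5/12)·(-1) = -17/12
a2: (1/2)·5 + (1/12)·7 + (5/12)·(-7) = 1/6
a3: (1/2)·(-1) + (1/12)·1 + (5/12)·3 = 5/6
a4: (1/2)·3 + (1/12)·(-2) + (5/12)·4 = 3
Highest expected payoff is 3, from a4.

a4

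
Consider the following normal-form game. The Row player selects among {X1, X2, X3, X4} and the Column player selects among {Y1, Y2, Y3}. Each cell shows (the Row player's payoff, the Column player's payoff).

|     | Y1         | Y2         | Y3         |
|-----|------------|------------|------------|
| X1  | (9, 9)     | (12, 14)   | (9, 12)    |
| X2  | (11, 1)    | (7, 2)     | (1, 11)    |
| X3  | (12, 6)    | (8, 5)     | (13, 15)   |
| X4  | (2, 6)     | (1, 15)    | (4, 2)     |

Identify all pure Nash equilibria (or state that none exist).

(X1, Y2) and (X3, Y3)

Check mutual best responses: a cell is a NE iff neither player can gain by unilaterally deviating.
The Row player's best responses — vs Y1: X3 (payoff 12); vs Y2: X1 (payoff 12); vs Y3: X3 (payoff 13).
The Column player's best responses — vs X1: Y2 (payoff 14); vs X2: Y3 (payoff 11); vs X3: Y3 (payoff 15); vs X4: Y2 (payoff 15).
Mutual best responses occur at (X1, Y2) and (X3, Y3); at each, neither player gains by switching.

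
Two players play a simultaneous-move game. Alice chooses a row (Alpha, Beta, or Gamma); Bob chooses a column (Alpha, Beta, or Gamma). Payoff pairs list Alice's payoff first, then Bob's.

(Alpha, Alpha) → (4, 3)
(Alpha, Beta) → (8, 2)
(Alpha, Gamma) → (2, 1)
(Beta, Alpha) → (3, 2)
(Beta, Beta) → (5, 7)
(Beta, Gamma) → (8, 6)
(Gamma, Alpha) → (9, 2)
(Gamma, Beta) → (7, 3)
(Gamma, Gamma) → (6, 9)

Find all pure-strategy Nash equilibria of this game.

Check mutual best responses: a cell is a NE iff neither player can gain by unilaterally deviating.
Alice's best responses — vs Alpha: Gamma (payoff 9); vs Beta: Alpha (payoff 8); vs Gamma: Beta (payoff 8).
Bob's best responses — vs Alpha: Alpha (payoff 3); vs Beta: Beta (payoff 7); vs Gamma: Gamma (payoff 9).
No cell has both players best-responding. For instance, Alice's best reply to Beta is Alpha, but against Alpha Bob prefers Alpha over Beta.

None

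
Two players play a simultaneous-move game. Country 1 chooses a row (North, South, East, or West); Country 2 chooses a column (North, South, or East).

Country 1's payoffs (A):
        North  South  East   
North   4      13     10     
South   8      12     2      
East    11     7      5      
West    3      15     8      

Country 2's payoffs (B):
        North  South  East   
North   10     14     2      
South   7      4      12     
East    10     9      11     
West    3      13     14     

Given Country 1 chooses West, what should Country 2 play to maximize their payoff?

With Country 1 fixed at West, Country 2's payoffs are: North → 3, South → 13, East → 14.
The maximum is 14, achieved by East.

East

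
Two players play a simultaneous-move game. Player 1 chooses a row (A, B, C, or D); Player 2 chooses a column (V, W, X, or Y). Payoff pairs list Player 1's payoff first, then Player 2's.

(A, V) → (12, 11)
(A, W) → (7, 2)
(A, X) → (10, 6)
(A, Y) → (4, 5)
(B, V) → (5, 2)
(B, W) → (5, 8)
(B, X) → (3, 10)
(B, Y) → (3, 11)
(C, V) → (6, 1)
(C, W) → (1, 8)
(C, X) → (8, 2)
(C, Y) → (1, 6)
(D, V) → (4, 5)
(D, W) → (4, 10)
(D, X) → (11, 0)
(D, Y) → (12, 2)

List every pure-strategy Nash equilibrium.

(A, V)

Check mutual best responses: a cell is a NE iff neither player can gain by unilaterally deviating.
Player 1's best responses — vs V: A (payoff 12); vs W: A (payoff 7); vs X: D (payoff 11); vs Y: D (payoff 12).
Player 2's best responses — vs A: V (payoff 11); vs B: Y (payoff 11); vs C: W (payoff 8); vs D: W (payoff 10).
The only mutual best response is (A, V); neither player gains by switching there.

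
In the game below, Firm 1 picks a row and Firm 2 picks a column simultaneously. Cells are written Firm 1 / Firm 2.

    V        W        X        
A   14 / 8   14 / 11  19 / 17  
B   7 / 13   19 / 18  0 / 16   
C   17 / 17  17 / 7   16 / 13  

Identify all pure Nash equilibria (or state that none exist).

Check mutual best responses: a cell is a NE iff neither player can gain by unilaterally deviating.
Firm 1's best responses — vs V: C (payoff 17); vs W: B (payoff 19); vs X: A (payoff 19).
Firm 2's best responses — vs A: X (payoff 17); vs B: W (payoff 18); vs C: V (payoff 17).
Mutual best responses occur at (A, X), (B, W), and (C, V); at each, neither player gains by switching.

(A, X), (B, W), and (C, V)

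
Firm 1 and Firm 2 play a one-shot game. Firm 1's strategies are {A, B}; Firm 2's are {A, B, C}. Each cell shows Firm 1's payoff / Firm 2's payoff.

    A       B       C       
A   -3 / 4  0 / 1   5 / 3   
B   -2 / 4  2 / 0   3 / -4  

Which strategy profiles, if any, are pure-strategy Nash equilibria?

A profile is a Nash equilibrium when each player is best-responding to the other.
Firm 1's best responses — vs A: B (payoff -2); vs B: B (payoff 2); vs C: A (payoff 5).
Firm 2's best responses — vs A: A (payoff 4); vs B: A (payoff 4).
The only mutual best response is (B, A); neither player gains by switching there.

(B, A)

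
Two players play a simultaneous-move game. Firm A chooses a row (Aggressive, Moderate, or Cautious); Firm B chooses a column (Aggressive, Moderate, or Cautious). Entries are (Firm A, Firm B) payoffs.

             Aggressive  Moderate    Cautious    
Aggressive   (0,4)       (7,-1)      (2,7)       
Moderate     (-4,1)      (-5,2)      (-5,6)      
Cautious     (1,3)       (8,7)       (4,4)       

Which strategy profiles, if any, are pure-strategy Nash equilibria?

(Cautious, Moderate)

Check mutual best responses: a cell is a NE iff neither player can gain by unilaterally deviating.
Firm A's best responses — vs Aggressive: Cautious (payoff 1); vs Moderate: Cautious (payoff 8); vs Cautious: Cautious (payoff 4).
Firm B's best responses — vs Aggressive: Cautious (payoff 7); vs Moderate: Cautious (payoff 6); vs Cautious: Moderate (payoff 7).
The only mutual best response is (Cautious, Moderate); neither player gains by switching there.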